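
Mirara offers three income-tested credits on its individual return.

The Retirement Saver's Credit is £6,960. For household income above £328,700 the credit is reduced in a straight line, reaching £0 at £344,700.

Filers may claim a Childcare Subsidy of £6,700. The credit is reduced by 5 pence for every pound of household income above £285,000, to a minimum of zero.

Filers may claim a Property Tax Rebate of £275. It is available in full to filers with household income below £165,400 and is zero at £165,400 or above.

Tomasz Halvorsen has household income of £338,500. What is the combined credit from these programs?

£6,722

Retirement Saver's Credit: £338,500 is £9,800 into a £16,000 phase-out range, leaving 6,200/16,000 of the credit: £6,960 × 6,200/16,000 = £2,697.
Childcare Subsidy: 5% of the £53,500 excess over £285,000 is £2,675; credit = £6,700 − £2,675 = £4,025.
Property Tax Rebate: £338,500 meets or exceeds the £165,400 cutoff, so the credit is £0.
Total: £2,697 + £4,025 + £0 = £6,722.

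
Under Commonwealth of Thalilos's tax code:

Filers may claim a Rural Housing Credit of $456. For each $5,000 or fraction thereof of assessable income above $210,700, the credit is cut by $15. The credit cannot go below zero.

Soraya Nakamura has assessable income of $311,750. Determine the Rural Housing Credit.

Rural Housing Credit: income exceeds $210,700 by $101,050, which is 21 full-or-partial $5,000 increments; reduction = 21 × $15 = $315, leaving $141.

$141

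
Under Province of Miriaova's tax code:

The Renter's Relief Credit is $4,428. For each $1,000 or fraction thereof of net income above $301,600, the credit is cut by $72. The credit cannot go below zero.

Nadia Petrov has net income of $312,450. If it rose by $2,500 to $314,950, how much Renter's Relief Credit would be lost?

$216

At $312,450 — income exceeds $301,600 by $10,850, which is 11 full-or-partial $1,000 increments; reduction = 11 × $72 = $792, leaving $3,636.
At $314,950 — income exceeds $301,600 by $13,350, which is 14 full-or-partial $1,000 increments; reduction = 14 × $72 = $1,008, leaving $3,420.
Lost: $3,636 − $3,420 = $216.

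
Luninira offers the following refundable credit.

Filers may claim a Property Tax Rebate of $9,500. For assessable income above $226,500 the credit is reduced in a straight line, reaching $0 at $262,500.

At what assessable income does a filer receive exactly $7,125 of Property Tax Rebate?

$235,500

$7,125 is 7,125/9,500 of the full $9,500, so 2,375/9,500 of the $36,000 range has been used: income = $226,500 + $36,000 × 2,375/9,500 = $235,500.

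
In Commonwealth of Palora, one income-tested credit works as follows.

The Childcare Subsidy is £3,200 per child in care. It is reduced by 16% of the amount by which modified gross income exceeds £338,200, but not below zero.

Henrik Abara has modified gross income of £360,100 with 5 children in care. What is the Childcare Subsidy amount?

Childcare Subsidy: base = 5 × £3,200 = £16,000. 16% of the £21,900 excess over £338,200 is £3,504; credit = £16,000 − £3,504 = £12,496.

£12,496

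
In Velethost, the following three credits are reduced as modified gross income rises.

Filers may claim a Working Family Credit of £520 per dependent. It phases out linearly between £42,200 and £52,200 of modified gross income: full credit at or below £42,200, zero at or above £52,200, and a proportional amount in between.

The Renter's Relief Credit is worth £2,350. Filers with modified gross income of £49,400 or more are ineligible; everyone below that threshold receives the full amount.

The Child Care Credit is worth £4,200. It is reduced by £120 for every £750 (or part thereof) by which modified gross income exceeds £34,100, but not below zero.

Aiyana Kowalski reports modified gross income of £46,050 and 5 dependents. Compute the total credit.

Working Family Credit: base = 5 × £520 = £2,600. £46,050 is £3,850 into a £10,000 phase-out range, leaving 6,150/10,000 of the credit: £2,600 × 6,150/10,000 = £1,599.
Renter's Relief Credit: £46,050 is below the £49,400 cutoff, so the full £2,350 applies.
Child Care Credit: income exceeds £34,100 by £11,950, which is 16 full-or-partial £750 increments; reduction = 16 × £120 = £1,920, leaving £2,280.
Total: £1,599 + £2,350 + £2,280 = £6,229.

£6,229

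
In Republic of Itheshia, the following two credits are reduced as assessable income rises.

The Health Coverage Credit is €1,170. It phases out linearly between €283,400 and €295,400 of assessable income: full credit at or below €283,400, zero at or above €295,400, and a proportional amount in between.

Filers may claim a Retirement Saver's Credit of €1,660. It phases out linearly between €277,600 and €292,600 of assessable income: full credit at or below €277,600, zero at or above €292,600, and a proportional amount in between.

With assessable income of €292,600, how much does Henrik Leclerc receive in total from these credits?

Health Coverage Credit: €292,600 is €9,200 into a €12,000 phase-out range, leaving 2,800/12,000 of the credit: €1,170 × 2,800/12,000 = €273.
Retirement Saver's Credit: €292,600 is at or above €292,600, so the credit is €0.
Total: €273 + €0 = €273.

€273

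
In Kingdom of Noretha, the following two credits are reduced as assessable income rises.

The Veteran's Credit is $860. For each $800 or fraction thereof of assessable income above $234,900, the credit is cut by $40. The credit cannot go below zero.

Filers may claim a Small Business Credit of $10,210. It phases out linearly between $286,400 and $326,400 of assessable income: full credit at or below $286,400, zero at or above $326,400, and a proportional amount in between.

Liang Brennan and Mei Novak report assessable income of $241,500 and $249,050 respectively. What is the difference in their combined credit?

Liang ($241,500): Veteran's Credit: income exceeds $234,900 by $6,600, which is 9 full-or-partial $800 increments; reduction = 9 × $40 = $360, leaving $500. Small Business Credit: $241,500 is at or below the $286,400 threshold, so the full $10,210 applies. total $500 + $10,210 = $10,710
Mei ($249,050): Veteran's Credit: income exceeds $234,900 by $14,150, which is 18 full-or-partial $800 increments; reduction = 18 × $40 = $720, leaving $140. Small Business Credit: $249,050 is at or below the $286,400 threshold, so the full $10,210 applies. total $140 + $10,210 = $10,350
Difference: |$10,710 − $10,350| = $360.

$360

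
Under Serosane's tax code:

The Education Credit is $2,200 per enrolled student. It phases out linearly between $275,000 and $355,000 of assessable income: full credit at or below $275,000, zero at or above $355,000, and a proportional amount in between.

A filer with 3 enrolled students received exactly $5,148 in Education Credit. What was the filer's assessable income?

Full credit = 3 × $2,200 = $6,600.
$5,148 is 5,148/6,600 of the full $6,600, so 1,452/6,600 of the $80,000 range has been used: income = $275,000 + $80,000 × 1,452/6,600 = $292,600.

$292,600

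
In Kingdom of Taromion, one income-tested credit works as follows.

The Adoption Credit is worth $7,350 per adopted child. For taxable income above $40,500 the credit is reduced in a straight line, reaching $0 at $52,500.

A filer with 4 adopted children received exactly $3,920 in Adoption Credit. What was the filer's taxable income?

$50,900

Full credit = 4 × $7,350 = $29,400.
$3,920 is 3,920/29,400 of the full $29,400, so 25,480/29,400 of the $12,000 range has been used: income = $40,500 + $12,000 × 25,480/29,400 = $50,900.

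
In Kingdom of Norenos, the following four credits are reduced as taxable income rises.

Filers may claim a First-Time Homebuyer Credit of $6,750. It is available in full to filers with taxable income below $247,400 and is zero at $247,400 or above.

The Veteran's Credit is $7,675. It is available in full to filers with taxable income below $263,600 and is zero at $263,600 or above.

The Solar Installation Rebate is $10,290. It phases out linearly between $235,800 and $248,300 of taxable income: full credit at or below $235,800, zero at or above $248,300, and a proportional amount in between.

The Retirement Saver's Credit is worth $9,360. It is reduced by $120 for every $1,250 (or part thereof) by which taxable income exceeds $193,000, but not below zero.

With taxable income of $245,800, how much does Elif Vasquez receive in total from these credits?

First-Time Homebuyer Credit: $245,800 is below the $247,400 cutoff, so the full $6,750 applies.
Veteran's Credit: $245,800 is below the $263,600 cutoff, so the full $7,675 applies.
Solar Installation Rebate: $245,800 is $10,000 into a $12,500 phase-out range, leaving 2,500/12,500 of the credit: $10,290 × 2,500/12,500 = $2,058.
Retirement Saver's Credit: income exceeds $193,000 by $52,800, which is 43 full-or-partial $1,250 increments; reduction = 43 × $120 = $5,160, leaving $4,200.
Total: $6,750 + $7,675 + $2,058 + $4,200 = $20,683.

$20,683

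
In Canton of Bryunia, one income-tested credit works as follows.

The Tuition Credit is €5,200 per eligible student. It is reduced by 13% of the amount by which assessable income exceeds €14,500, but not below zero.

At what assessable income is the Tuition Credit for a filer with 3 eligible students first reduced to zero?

€134,500

Full credit = 3 × €5,200 = €15,600.
The credit falls by 13% of each euro above €14,500, so it reaches zero when the excess is €15,600 / 13% = €120,000: income = €14,500 + €120,000 = €134,500.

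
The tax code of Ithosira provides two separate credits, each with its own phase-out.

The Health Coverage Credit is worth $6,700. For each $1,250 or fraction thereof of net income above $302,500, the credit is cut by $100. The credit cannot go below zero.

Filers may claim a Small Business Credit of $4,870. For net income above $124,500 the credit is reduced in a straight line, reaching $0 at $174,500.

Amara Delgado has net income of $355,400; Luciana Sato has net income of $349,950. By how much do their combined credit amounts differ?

Amara ($355,400): Health Coverage Credit: income exceeds $302,500 by $52,900, which is 43 full-or-partial $1,250 increments; reduction = 43 × $100 = $4,300, leaving $2,400. Small Business Credit: $355,400 is at or above $174,500, so the credit is $0. total $2,400 + $0 = $2,400
Luciana ($349,950): Health Coverage Credit: income exceeds $302,500 by $47,450, which is 38 full-or-partial $1,250 increments; reduction = 38 × $100 = $3,800, leaving $2,900. Small Business Credit: $349,950 is at or above $174,500, so the credit is $0. total $2,900 + $0 = $2,900
Difference: |$2,400 − $2,900| = $500.

$500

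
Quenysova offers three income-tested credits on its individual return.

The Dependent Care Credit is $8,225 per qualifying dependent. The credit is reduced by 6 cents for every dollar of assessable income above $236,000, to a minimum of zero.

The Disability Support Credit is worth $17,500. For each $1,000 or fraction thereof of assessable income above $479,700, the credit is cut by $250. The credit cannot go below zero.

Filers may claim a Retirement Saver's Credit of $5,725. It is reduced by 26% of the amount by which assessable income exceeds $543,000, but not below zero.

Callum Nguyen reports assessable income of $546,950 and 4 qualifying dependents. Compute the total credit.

$19,441

Dependent Care Credit: base = 4 × $8,225 = $32,900. 6% of the $310,950 excess over $236,000 is $18,657; credit = $32,900 − $18,657 = $14,243.
Disability Support Credit: income exceeds $479,700 by $67,250, which is 68 full-or-partial $1,000 increments; reduction = 68 × $250 = $17,000, leaving $500.
Retirement Saver's Credit: 26% of the $3,950 excess over $543,000 is $1,027; credit = $5,725 − $1,027 = $4,698.
Total: $14,243 + $500 + $4,698 = $19,441.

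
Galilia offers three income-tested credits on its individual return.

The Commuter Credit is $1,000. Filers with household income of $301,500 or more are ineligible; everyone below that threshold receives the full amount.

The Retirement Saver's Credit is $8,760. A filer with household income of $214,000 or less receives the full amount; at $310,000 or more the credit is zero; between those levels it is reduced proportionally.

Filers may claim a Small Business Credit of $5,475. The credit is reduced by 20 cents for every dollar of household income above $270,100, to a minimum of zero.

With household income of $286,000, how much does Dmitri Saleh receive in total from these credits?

$5,485

Commuter Credit: $286,000 is below the $301,500 cutoff, so the full $1,000 applies.
Retirement Saver's Credit: $286,000 is $72,000 into a $96,000 phase-out range, leaving 24,000/96,000 of the credit: $8,760 × 24,000/96,000 = $2,190.
Small Business Credit: 20% of the $15,900 excess over $270,100 is $3,180; credit = $5,475 − $3,180 = $2,295.
Total: $1,000 + $2,190 + $2,295 = $5,485.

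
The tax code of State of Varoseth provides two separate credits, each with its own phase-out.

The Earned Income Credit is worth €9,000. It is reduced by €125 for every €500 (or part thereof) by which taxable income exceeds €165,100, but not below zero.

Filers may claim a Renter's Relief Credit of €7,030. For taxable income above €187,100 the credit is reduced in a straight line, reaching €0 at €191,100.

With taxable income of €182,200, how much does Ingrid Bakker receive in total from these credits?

Earned Income Credit: income exceeds €165,100 by €17,100, which is 35 full-or-partial €500 increments; reduction = 35 × €125 = €4,375, leaving €4,625.
Renter's Relief Credit: €182,200 is at or below the €187,100 threshold, so the full €7,030 applies.
Total: €4,625 + €7,030 = €11,655.

€11,655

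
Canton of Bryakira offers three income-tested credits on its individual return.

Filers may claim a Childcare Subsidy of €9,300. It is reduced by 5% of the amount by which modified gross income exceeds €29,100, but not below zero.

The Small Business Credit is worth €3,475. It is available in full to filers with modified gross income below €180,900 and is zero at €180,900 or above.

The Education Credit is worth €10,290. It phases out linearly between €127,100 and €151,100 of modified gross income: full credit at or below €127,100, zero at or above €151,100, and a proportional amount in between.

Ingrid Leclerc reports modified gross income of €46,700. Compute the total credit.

Childcare Subsidy: 5% of the €17,600 excess over €29,100 is €880; credit = €9,300 − €880 = €8,420.
Small Business Credit: €46,700 is below the €180,900 cutoff, so the full €3,475 applies.
Education Credit: €46,700 is at or below the €127,100 threshold, so the full €10,290 applies.
Total: €8,420 + €3,475 + €10,290 = €22,185.

€22,185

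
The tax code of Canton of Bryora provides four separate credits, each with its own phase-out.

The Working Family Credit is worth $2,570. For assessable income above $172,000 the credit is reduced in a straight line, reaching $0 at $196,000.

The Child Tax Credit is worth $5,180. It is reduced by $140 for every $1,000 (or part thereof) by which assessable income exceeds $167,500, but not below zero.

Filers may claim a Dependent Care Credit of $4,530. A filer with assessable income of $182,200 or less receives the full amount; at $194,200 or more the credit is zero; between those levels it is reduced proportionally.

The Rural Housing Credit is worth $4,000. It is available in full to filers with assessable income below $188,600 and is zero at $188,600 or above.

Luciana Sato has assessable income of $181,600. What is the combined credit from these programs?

Working Family Credit: $181,600 is $9,600 into a $24,000 phase-out range, leaving 14,400/24,000 of the credit: $2,570 × 14,400/24,000 = $1,542.
Child Tax Credit: income exceeds $167,500 by $14,100, which is 15 full-or-partial $1,000 increments; reduction = 15 × $140 = $2,100, leaving $3,080.
Dependent Care Credit: $181,600 is at or below the $182,200 threshold, so the full $4,530 applies.
Rural Housing Credit: $181,600 is below the $188,600 cutoff, so the full $4,000 applies.
Total: $1,542 + $3,080 + $4,530 + $4,000 = $13,152.

$13,152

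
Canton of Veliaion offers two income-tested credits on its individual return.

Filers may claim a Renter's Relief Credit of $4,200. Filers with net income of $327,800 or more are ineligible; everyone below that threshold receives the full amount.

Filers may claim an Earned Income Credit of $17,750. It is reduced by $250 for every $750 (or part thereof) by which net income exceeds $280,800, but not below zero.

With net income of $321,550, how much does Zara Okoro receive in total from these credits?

Renter's Relief Credit: $321,550 is below the $327,800 cutoff, so the full $4,200 applies.
Earned Income Credit: income exceeds $280,800 by $40,750, which is 55 full-or-partial $750 increments; reduction = 55 × $250 = $13,750, leaving $4,000.
Total: $4,200 + $4,000 = $8,200.

$8,200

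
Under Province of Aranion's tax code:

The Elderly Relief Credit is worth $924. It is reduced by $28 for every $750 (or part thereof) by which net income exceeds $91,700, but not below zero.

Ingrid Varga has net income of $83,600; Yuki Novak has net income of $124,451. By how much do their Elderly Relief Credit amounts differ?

$924

Ingrid ($83,600): Elderly Relief Credit: $83,600 is at or below the $91,700 threshold, so the full $924 applies.
Yuki ($124,451): Elderly Relief Credit: income exceeds $91,700 by $32,751 → 44 increments × $28 = $1,232 ≥ base, so the credit is $0.
Difference: |$924 − $0| = $924.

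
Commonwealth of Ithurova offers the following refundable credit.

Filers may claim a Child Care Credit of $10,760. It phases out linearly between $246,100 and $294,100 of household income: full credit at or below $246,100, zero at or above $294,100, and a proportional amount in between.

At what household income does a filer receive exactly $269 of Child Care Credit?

$269 is 269/10,760 of the full $10,760, so 10,491/10,760 of the $48,000 range has been used: income = $246,100 + $48,000 × 10,491/10,760 = $292,900.

$292,900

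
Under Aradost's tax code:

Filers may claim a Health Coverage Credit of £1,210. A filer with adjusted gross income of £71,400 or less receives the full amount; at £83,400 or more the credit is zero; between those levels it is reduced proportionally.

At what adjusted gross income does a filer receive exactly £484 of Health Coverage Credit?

£484 is 484/1,210 of the full £1,210, so 726/1,210 of the £12,000 range has been used: income = £71,400 + £12,000 × 726/1,210 = £78,600.

£78,600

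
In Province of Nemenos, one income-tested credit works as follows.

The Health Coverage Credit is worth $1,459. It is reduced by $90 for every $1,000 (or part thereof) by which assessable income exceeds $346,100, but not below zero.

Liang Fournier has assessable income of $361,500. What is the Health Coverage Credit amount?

Health Coverage Credit: income exceeds $346,100 by $15,400, which is 16 full-or-partial $1,000 increments; reduction = 16 × $90 = $1,440, leaving $19.

$19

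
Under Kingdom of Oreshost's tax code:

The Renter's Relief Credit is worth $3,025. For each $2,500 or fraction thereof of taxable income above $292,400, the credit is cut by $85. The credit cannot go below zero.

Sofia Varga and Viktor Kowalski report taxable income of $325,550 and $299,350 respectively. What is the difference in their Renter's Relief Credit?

$935

Sofia ($325,550): Renter's Relief Credit: income exceeds $292,400 by $33,150, which is 14 full-or-partial $2,500 increments; reduction = 14 × $85 = $1,190, leaving $1,835.
Viktor ($299,350): Renter's Relief Credit: income exceeds $292,400 by $6,950, which is 3 full-or-partial $2,500 increments; reduction = 3 × $85 = $255, leaving $2,770.
Difference: |$1,835 − $2,770| = $935.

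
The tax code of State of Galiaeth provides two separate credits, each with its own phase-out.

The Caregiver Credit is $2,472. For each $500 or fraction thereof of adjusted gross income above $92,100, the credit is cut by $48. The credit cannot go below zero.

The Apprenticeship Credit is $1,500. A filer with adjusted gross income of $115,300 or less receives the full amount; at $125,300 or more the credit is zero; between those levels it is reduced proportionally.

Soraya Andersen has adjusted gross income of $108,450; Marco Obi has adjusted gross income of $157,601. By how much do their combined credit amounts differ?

Soraya ($108,450): Caregiver Credit: income exceeds $92,100 by $16,350, which is 33 full-or-partial $500 increments; reduction = 33 × $48 = $1,584, leaving $888. Apprenticeship Credit: $108,450 is at or below the $115,300 threshold, so the full $1,500 applies. total $888 + $1,500 = $2,388
Marco ($157,601): Caregiver Credit: income exceeds $92,100 by $65,501 → 132 increments × $48 = $6,336 ≥ base, so the credit is $0. Apprenticeship Credit: $157,601 is at or above $125,300, so the credit is $0. total $0 + $0 = $0
Difference: |$2,388 − $0| = $2,388.

$2,388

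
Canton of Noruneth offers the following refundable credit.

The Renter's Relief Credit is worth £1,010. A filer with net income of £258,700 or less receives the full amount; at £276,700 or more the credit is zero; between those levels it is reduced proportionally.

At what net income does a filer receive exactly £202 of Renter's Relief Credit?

£202 is 202/1,010 of the full £1,010, so 808/1,010 of the £18,000 range has been used: income = £258,700 + £18,000 × 808/1,010 = £273,100.

£273,100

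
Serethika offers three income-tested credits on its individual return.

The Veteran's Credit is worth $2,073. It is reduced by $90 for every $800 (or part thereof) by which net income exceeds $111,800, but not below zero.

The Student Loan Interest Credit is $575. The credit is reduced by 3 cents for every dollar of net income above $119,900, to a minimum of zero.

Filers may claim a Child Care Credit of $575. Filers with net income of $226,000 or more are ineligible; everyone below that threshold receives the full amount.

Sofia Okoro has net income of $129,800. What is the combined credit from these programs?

$856

Veteran's Credit: income exceeds $111,800 by $18,000, which is 23 full-or-partial $800 increments; reduction = 23 × $90 = $2,070, leaving $3.
Student Loan Interest Credit: 3% of the $9,900 excess over $119,900 is $297; credit = $575 − $297 = $278.
Child Care Credit: $129,800 is below the $226,000 cutoff, so the full $575 applies.
Total: $3 + $278 + $575 = $856.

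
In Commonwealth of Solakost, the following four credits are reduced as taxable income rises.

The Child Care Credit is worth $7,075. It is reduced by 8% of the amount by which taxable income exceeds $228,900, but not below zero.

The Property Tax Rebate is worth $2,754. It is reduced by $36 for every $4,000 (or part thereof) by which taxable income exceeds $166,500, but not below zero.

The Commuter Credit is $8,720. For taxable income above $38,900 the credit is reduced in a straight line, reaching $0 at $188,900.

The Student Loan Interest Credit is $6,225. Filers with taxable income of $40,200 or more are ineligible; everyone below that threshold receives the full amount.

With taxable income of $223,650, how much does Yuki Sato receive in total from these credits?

Child Care Credit: $223,650 is at or below the $228,900 threshold, so the full $7,075 applies.
Property Tax Rebate: income exceeds $166,500 by $57,150, which is 15 full-or-partial $4,000 increments; reduction = 15 × $36 = $540, leaving $2,214.
Commuter Credit: $223,650 is at or above $188,900, so the credit is $0.
Student Loan Interest Credit: $223,650 meets or exceeds the $40,200 cutoff, so the credit is $0.
Total: $7,075 + $2,214 + $0 + $0 = $9,289.

$9,289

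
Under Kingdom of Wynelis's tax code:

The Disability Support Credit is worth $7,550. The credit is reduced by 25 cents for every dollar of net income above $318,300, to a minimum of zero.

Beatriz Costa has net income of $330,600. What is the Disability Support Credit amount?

Disability Support Credit: 25% of the $12,300 excess over $318,300 is $3,075; credit = $7,550 − $3,075 = $4,475.

$4,475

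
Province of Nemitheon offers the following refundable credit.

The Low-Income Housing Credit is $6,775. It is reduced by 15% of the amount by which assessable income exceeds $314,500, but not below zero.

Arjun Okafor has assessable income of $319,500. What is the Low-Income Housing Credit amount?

Low-Income Housing Credit: 15% of the $5,000 excess over $314,500 is $750; credit = $6,775 − $750 = $6,025.

$6,025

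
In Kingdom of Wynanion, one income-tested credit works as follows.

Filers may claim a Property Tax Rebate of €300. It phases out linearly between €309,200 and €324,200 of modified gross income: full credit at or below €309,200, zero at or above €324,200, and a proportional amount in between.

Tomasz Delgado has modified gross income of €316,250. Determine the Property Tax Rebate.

€159

Property Tax Rebate: €316,250 is €7,050 into a €15,000 phase-out range, leaving 7,950/15,000 of the credit: €300 × 7,950/15,000 = €159.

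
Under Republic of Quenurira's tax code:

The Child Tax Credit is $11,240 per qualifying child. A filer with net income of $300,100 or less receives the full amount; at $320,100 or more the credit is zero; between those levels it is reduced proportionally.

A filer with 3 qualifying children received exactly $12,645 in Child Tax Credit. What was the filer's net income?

$312,600

Full credit = 3 × $11,240 = $33,720.
$12,645 is 12,645/33,720 of the full $33,720, so 21,075/33,720 of the $20,000 range has been used: income = $300,100 + $20,000 × 21,075/33,720 = $312,600.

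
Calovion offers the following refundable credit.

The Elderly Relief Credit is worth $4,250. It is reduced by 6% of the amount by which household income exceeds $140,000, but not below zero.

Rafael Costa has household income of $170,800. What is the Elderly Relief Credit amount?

Elderly Relief Credit: 6% of the $30,800 excess over $140,000 is $1,848; credit = $4,250 − $1,848 = $2,402.

$2,402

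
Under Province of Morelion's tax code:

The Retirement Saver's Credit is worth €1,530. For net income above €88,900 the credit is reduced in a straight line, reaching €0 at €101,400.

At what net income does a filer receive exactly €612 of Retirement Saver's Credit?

€612 is 612/1,530 of the full €1,530, so 918/1,530 of the €12,500 range has been used: income = €88,900 + €12,500 × 918/1,530 = €96,400.

€96,400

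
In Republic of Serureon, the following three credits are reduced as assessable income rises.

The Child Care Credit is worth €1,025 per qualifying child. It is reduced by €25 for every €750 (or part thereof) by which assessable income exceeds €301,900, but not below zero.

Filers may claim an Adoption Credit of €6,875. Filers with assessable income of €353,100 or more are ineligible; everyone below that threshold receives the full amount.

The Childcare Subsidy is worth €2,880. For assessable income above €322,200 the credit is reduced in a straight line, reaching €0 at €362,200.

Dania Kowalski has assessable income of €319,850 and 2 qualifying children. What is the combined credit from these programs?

Child Care Credit: base = 2 × €1,025 = €2,050. income exceeds €301,900 by €17,950, which is 24 full-or-partial €750 increments; reduction = 24 × €25 = €600, leaving €1,450.
Adoption Credit: €319,850 is below the €353,100 cutoff, so the full €6,875 applies.
Childcare Subsidy: €319,850 is at or below the €322,200 threshold, so the full €2,880 applies.
Total: €1,450 + €6,875 + €2,880 = €11,205.

€11,205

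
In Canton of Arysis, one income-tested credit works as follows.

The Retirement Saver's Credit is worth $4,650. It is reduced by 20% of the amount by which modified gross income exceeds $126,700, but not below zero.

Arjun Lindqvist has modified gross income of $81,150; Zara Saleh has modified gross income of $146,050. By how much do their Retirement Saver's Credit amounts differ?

Arjun ($81,150): Retirement Saver's Credit: $81,150 is at or below the $126,700 threshold, so the full $4,650 applies.
Zara ($146,050): Retirement Saver's Credit: 20% of the $19,350 excess over $126,700 is $3,870; credit = $4,650 − $3,870 = $780.
Difference: |$4,650 − $780| = $3,870.

$3,870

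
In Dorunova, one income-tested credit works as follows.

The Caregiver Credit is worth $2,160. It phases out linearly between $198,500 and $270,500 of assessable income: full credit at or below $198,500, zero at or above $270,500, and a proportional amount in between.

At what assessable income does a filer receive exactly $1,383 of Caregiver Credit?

$1,383 is 1,383/2,160 of the full $2,160, so 777/2,160 of the $72,000 range has been used: income = $198,500 + $72,000 × 777/2,160 = $224,400.

$224,400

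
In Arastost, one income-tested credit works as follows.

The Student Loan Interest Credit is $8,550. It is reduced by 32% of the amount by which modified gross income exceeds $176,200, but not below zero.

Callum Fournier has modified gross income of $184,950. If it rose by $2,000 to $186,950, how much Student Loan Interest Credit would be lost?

$640

At $184,950 — 32% of the $8,750 excess over $176,200 is $2,800; credit = $8,550 − $2,800 = $5,750.
At $186,950 — 32% of the $10,750 excess over $176,200 is $3,440; credit = $8,550 − $3,440 = $5,110.
Lost: $5,750 − $5,110 = $640.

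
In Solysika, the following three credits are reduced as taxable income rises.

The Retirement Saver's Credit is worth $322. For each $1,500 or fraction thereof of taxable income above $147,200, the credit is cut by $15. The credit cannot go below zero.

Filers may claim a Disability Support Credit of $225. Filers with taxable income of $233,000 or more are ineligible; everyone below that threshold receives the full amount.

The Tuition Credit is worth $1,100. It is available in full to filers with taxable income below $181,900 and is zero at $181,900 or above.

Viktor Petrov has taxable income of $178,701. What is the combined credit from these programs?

Retirement Saver's Credit: income exceeds $147,200 by $31,501 → 22 increments × $15 = $330 ≥ base, so the credit is $0.
Disability Support Credit: $178,701 is below the $233,000 cutoff, so the full $225 applies.
Tuition Credit: $178,701 is below the $181,900 cutoff, so the full $1,100 applies.
Total: $0 + $225 + $1,100 = $1,325.

$1,325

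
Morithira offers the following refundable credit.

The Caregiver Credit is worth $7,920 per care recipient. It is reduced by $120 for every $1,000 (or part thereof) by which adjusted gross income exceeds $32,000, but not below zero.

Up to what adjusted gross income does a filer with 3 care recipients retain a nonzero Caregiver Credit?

$229,000

Full credit = 3 × $7,920 = $23,760.
After 197 increments the reduction is 197 × $120 = $23,640, leaving $120; one more increment wipes it out. Increment 197 ends at excess 197 × $1,000 = $197,000, so the highest qualifying income is $32,000 + $197,000 = $229,000.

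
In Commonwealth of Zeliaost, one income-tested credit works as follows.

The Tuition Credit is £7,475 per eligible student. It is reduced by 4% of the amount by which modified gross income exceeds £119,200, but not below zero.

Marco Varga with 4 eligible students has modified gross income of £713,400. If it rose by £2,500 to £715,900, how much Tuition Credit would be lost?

At £713,400 — base = 4 × £7,475 = £29,900. 4% of the £594,200 excess over £119,200 is £23,768; credit = £29,900 − £23,768 = £6,132.
At £715,900 — base = 4 × £7,475 = £29,900. 4% of the £596,700 excess over £119,200 is £23,868; credit = £29,900 − £23,868 = £6,032.
Lost: £6,132 − £6,032 = £100.

£100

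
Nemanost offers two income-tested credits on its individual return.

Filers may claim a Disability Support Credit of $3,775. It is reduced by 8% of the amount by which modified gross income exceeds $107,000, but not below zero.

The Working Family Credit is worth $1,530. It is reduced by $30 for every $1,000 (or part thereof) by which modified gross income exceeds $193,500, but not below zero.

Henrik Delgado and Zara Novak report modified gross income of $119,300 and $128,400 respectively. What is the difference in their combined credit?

$728

Henrik ($119,300): Disability Support Credit: 8% of the $12,300 excess over $107,000 is $984; credit = $3,775 − $984 = $2,791. Working Family Credit: $119,300 is at or below the $193,500 threshold, so the full $1,530 applies. total $2,791 + $1,530 = $4,321
Zara ($128,400): Disability Support Credit: 8% of the $21,400 excess over $107,000 is $1,712; credit = $3,775 − $1,712 = $2,063. Working Family Credit: $128,400 is at or below the $193,500 threshold, so the full $1,530 applies. total $2,063 + $1,530 = $3,593
Difference: |$4,321 − $3,593| = $728.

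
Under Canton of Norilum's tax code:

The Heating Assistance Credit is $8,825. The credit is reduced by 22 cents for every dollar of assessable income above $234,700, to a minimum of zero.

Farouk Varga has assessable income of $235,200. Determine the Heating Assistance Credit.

$8,715

Heating Assistance Credit: 22% of the $500 excess over $234,700 is $110; credit = $8,825 − $110 = $8,715.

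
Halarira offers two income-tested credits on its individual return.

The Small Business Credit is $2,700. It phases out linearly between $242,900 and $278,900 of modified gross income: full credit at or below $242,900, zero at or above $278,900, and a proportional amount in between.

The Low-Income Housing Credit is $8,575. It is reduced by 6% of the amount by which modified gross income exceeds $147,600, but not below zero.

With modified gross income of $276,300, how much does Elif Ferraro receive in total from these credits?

$1,048

Small Business Credit: $276,300 is $33,400 into a $36,000 phase-out range, leaving 2,600/36,000 of the credit: $2,700 × 2,600/36,000 = $195.
Low-Income Housing Credit: 6% of the $128,700 excess over $147,600 is $7,722; credit = $8,575 − $7,722 = $853.
Total: $195 + $853 = $1,048.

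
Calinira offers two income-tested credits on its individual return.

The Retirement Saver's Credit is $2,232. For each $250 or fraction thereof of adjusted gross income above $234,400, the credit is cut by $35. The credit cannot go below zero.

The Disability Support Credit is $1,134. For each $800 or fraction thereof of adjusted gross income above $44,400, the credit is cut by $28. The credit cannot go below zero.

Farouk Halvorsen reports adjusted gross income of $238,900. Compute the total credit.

Retirement Saver's Credit: income exceeds $234,400 by $4,500, which is 18 full-or-partial $250 increments; reduction = 18 × $35 = $630, leaving $1,602.
Disability Support Credit: income exceeds $44,400 by $194,500 → 244 increments × $28 = $6,832 ≥ base, so the credit is $0.
Total: $1,602 + $0 = $1,602.

$1,602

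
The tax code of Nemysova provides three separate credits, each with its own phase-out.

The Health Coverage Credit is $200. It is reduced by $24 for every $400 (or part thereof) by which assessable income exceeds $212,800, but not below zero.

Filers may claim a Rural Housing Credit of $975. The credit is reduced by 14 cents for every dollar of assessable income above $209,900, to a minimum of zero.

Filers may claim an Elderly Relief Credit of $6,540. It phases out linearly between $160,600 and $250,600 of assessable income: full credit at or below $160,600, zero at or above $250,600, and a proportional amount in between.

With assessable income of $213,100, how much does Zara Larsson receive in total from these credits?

Health Coverage Credit: income exceeds $212,800 by $300, which is 1 full-or-partial $400 increment; reduction = 1 × $24 = $24, leaving $176.
Rural Housing Credit: 14% of the $3,200 excess over $209,900 is $448; credit = $975 − $448 = $527.
Elderly Relief Credit: $213,100 is $52,500 into a $90,000 phase-out range, leaving 37,500/90,000 of the credit: $6,540 × 37,500/90,000 = $2,725.
Total: $176 + $527 + $2,725 = $3,428.

$3,428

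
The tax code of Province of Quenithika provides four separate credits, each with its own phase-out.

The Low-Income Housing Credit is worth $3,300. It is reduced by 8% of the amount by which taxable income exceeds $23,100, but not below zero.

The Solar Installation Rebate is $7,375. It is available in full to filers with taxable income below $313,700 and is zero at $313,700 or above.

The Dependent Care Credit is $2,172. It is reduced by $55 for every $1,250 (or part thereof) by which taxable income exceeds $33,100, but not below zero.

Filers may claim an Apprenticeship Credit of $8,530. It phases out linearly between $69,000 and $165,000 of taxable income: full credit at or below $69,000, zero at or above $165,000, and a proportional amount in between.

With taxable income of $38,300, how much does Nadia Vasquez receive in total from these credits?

$19,886

Low-Income Housing Credit: 8% of the $15,200 excess over $23,100 is $1,216; credit = $3,300 − $1,216 = $2,084.
Solar Installation Rebate: $38,300 is below the $313,700 cutoff, so the full $7,375 applies.
Dependent Care Credit: income exceeds $33,100 by $5,200, which is 5 full-or-partial $1,250 increments; reduction = 5 × $55 = $275, leaving $1,897.
Apprenticeship Credit: $38,300 is at or below the $69,000 threshold, so the full $8,530 applies.
Total: $2,084 + $7,375 + $1,897 + $8,530 = $19,886.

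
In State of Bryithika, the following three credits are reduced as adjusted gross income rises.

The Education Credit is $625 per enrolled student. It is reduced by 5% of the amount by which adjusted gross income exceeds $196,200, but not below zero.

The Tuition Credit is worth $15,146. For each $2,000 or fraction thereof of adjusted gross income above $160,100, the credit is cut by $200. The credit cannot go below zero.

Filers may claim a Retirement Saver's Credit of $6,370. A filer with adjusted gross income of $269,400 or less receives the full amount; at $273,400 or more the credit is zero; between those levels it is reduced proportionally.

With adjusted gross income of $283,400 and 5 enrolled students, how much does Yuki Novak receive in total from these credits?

Education Credit: base = 5 × $625 = $3,125. 5% of the $87,200 excess over $196,200 is $4,360 ≥ base, so the credit is $0.
Tuition Credit: income exceeds $160,100 by $123,300, which is 62 full-or-partial $2,000 increments; reduction = 62 × $200 = $12,400, leaving $2,746.
Retirement Saver's Credit: $283,400 is at or above $273,400, so the credit is $0.
Total: $0 + $2,746 + $0 = $2,746.

$2,746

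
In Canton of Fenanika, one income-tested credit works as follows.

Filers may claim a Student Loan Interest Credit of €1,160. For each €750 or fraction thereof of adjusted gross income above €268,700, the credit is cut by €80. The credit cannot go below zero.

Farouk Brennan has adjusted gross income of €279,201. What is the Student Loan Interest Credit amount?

Student Loan Interest Credit: income exceeds €268,700 by €10,501 → 15 increments × €80 = €1,200 ≥ base, so the credit is €0.

€0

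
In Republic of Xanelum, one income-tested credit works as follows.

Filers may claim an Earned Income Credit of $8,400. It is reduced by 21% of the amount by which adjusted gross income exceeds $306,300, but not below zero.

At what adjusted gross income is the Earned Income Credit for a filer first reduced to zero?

$346,300

The credit falls by 21% of each dollar above $306,300, so it reaches zero when the excess is $8,400 / 21% = $40,000: income = $306,300 + $40,000 = $346,300.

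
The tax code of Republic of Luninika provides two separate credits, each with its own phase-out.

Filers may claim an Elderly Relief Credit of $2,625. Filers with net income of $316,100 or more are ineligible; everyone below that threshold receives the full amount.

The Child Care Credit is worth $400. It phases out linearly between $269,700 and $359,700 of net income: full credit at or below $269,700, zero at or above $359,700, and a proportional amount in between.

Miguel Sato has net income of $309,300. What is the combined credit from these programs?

$2,849

Elderly Relief Credit: $309,300 is below the $316,100 cutoff, so the full $2,625 applies.
Child Care Credit: $309,300 is $39,600 into a $90,000 phase-out range, leaving 50,400/90,000 of the credit: $400 × 50,400/90,000 = $224.
Total: $2,625 + $224 = $2,849.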